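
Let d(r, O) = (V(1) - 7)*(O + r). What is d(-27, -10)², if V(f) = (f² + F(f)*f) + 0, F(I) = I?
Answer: 34225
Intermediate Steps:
V(f) = 2*f² (V(f) = (f² + f*f) + 0 = (f² + f²) + 0 = 2*f² + 0 = 2*f²)
d(r, O) = -5*O - 5*r (d(r, O) = (2*1² - 7)*(O + r) = (2*1 - 7)*(O + r) = (2 - 7)*(O + r) = -5*(O + r) = -5*O - 5*r)
d(-27, -10)² = (-5*(-10) - 5*(-27))² = (50 + 135)² = 185² = 34225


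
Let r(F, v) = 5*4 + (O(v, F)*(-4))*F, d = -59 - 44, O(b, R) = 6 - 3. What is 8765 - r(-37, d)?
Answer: 8301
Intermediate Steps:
O(b, R) = 3
d = -103
r(F, v) = 20 - 12*F (r(F, v) = 5*4 + (3*(-4))*F = 20 - 12*F)
8765 - r(-37, d) = 8765 - (20 - 12*(-37)) = 8765 - (20 + 444) = 8765 - 1*464 = 8765 - 464 = 8301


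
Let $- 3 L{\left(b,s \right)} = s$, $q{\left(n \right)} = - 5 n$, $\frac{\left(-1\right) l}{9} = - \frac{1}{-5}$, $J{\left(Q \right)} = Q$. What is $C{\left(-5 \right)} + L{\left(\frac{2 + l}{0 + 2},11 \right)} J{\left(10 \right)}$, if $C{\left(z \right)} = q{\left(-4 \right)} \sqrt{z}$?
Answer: $- \frac{110}{3} + 20 i \sqrt{5} \approx -36.667 + 44.721 i$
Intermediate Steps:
$l = - \frac{9}{5}$ ($l = - 9 \left(- \frac{1}{-5}\right) = - 9 \left(\left(-1\right) \left(- \frac{1}{5}\right)\right) = \left(-9\right) \frac{1}{5} = - \frac{9}{5} \approx -1.8$)
$L{\left(b,s \right)} = - \frac{s}{3}$
$C{\left(z \right)} = 20 \sqrt{z}$ ($C{\left(z \right)} = \left(-5\right) \left(-4\right) \sqrt{z} = 20 \sqrt{z}$)
$C{\left(-5 \right)} + L{\left(\frac{2 + l}{0 + 2},11 \right)} J{\left(10 \right)} = 20 \sqrt{-5} + \left(- \frac{1}{3}\right) 11 \cdot 10 = 20 i \sqrt{5} - \frac{110}{3} = - \frac{110}{3} + 20 i \sqrt{5}$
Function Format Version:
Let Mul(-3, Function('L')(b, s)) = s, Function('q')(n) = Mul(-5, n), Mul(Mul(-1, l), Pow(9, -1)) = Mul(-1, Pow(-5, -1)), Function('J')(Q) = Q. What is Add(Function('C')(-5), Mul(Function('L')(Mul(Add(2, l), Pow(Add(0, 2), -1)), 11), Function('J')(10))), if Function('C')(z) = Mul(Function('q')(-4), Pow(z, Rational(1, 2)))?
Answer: Add(Rational(-110, 3), Mul(20, I, Pow(5, Rational(1, 2)))) ≈ Add(-36.667, Mul(44.721, I))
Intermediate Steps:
l = Rational(-9, 5) (l = Mul(-9, Mul(-1, Pow(-5, -1))) = Mul(-9, Mul(-1, Rational(-1, 5))) = Mul(-9, Rational(1, 5)) = Rational(-9, 5) ≈ -1.8000)
Function('L')(b, s) = Mul(Rational(-1, 3), s)
Function('C')(z) = Mul(20, Pow(z, Rational(1, 2))) (Function('C')(z) = Mul(Mul(-5, -4), Pow(z, Rational(1, 2))) = Mul(20, Pow(z, Rational(1, 2))))
Add(Function('C')(-5), Mul(Function('L')(Mul(Add(2, l), Pow(Add(0, 2), -1)), 11), Function('J')(10))) = Add(Mul(20, Pow(-5, Rational(1, 2))), Mul(Mul(Rational(-1, 3), 11), 10)) = Add(Mul(20, Mul(I, Pow(5, Rational(1, 2)))), Mul(Rational(-11, 3), 10)) = Add(Mul(20, I, Pow(5, Rational(1, 2))), Rational(-110, 3)) = Add(Rational(-110, 3), Mul(20, I, Pow(5, Rational(1, 2))))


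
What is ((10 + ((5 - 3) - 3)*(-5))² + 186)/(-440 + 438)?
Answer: -411/2 ≈ -205.50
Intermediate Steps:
((10 + ((5 - 3) - 3)*(-5))² + 186)/(-440 + 438) = ((10 + (2 - 3)*(-5))² + 186)/(-2) = ((10 - 1*(-5))² + 186)*(-½) = ((10 + 5)² + 186)*(-½) = (15² + 186)*(-½) = (225 + 186)*(-½) = 411*(-½) = -411/2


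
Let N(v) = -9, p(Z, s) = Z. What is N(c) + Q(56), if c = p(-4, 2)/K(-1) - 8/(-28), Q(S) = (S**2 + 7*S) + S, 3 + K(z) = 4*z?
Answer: 3575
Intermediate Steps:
K(z) = -3 + 4*z
Q(S) = S**2 + 8*S
c = 6/7 (c = -4/(-3 + 4*(-1)) - 8/(-28) = -4/(-3 - 4) - 8*(-1/28) = -4/(-7) + 2/7 = -4*(-1/7) + 2/7 = 4/7 + 2/7 = 6/7 ≈ 0.85714)
N(c) + Q(56) = -9 + 56*(8 + 56) = -9 + 56*64 = -9 + 3584 = 3575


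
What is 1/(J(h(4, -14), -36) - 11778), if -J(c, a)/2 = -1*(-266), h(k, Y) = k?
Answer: -1/12310 ≈ -8.1235e-5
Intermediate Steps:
J(c, a) = -532 (J(c, a) = -(-2)*(-266) = -2*266 = -532)
1/(J(h(4, -14), -36) - 11778) = 1/(-532 - 11778) = 1/(-12310) = -1/12310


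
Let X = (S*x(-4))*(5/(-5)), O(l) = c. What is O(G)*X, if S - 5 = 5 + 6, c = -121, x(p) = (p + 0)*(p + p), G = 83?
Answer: 61952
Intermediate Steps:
x(p) = 2*p**2 (x(p) = p*(2*p) = 2*p**2)
S = 16 (S = 5 + (5 + 6) = 5 + 11 = 16)
O(l) = -121
X = -512 (X = (16*(2*(-4)**2))*(5/(-5)) = (16*(2*16))*(5*(-1/5)) = (16*32)*(-1) = 512*(-1) = -512)
O(G)*X = -121*(-512) = 61952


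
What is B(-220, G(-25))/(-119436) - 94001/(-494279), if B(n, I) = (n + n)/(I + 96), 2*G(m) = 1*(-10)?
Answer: 255470973859/1343039576151 ≈ 0.19022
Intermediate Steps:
G(m) = -5 (G(m) = (1*(-10))/2 = (1/2)*(-10) = -5)
B(n, I) = 2*n/(96 + I) (B(n, I) = (2*n)/(96 + I) = 2*n/(96 + I))
B(-220, G(-25))/(-119436) - 94001/(-494279) = (2*(-220)/(96 - 5))/(-119436) - 94001/(-494279) = (2*(-220)/91)*(-1/119436) - 94001*(-1/494279) = (2*(-220)*(1/91))*(-1/119436) + 94001/494279 = -440/91*(-1/119436) + 94001/494279 = 110/2717169 + 94001/494279 = 255470973859/1343039576151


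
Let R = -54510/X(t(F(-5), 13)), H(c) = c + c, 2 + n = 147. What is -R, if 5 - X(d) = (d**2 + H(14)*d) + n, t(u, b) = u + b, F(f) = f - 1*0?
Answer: -27255/214 ≈ -127.36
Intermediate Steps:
F(f) = f (F(f) = f + 0 = f)
n = 145 (n = -2 + 147 = 145)
H(c) = 2*c
t(u, b) = b + u
X(d) = -140 - d**2 - 28*d (X(d) = 5 - ((d**2 + (2*14)*d) + 145) = 5 - ((d**2 + 28*d) + 145) = 5 - (145 + d**2 + 28*d) = 5 + (-145 - d**2 - 28*d) = -140 - d**2 - 28*d)
R = 27255/214 (R = -54510/(-140 - (13 - 5)**2 - 28*(13 - 5)) = -54510/(-140 - 1*8**2 - 28*8) = -54510/(-140 - 1*64 - 224) = -54510/(-140 - 64 - 224) = -54510/(-428) = -54510*(-1/428) = 27255/214 ≈ 127.36)
-R = -1*27255/214 = -27255/214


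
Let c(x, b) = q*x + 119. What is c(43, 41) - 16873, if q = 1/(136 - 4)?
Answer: -2211485/132 ≈ -16754.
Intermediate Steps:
q = 1/132 ≈ 0.0075758
c(x, b) = 119 + x/132 (c(x, b) = x/132 + 119 = 119 + x/132)
c(43, 41) - 16873 = (119 + (1/132)*43) - 16873 = (119 + 43/132) - 16873 = 15751/132 - 16873 = -2211485/132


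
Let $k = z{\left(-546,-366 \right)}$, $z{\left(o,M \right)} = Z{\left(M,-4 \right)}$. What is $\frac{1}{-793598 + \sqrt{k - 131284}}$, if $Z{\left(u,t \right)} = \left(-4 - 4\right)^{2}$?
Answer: $- \frac{396799}{314898958412} - \frac{81 i \sqrt{5}}{314898958412} \approx -1.2601 \cdot 10^{-6} - 5.7517 \cdot 10^{-10} i$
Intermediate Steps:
$Z{\left(u,t \right)} = 64$ ($Z{\left(u,t \right)} = \left(-8\right)^{2} = 64$)
$z{\left(o,M \right)} = 64$
$k = 64$
$\frac{1}{-793598 + \sqrt{k - 131284}} = \frac{1}{-793598 + \sqrt{64 - 131284}} = \frac{1}{-793598 + \sqrt{-131220}} = \frac{1}{-793598 + 162 i \sqrt{5}}$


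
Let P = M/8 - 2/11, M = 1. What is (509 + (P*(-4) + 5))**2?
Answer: 127983969/484 ≈ 2.6443e+5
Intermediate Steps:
P = -5/88 (P = 1/8 - 2/11 = -5/88 ≈ -0.056818)
(509 + (P*(-4) + 5))**2 = (509 + (-5/88*(-4) + 5))**2 = (509 + (5/22 + 5))**2 = (509 + 115/22)**2 = (11313/22)**2 = 127983969/484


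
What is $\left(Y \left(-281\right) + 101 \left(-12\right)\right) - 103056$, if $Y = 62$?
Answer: $-121690$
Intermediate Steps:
$\left(Y \left(-281\right) + 101 \left(-12\right)\right) - 103056 = \left(62 \left(-281\right) + 101 \left(-12\right)\right) - 103056 = \left(-17422 - 1212\right) - 103056 = -18634 - 103056 = -121690$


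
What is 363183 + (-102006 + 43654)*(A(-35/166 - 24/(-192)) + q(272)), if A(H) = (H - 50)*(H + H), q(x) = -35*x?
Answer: 7651921612591/13778 ≈ 5.5537e+8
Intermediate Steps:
A(H) = 2*H*(-50 + H) (A(H) = (-50 + H)*(2*H) = 2*H*(-50 + H))
363183 + (-102006 + 43654)*(A(-35/166 - 24/(-192)) + q(272)) = 363183 + (-102006 + 43654)*(2*(-35/166 - 24/(-192))*(-50 + (-35/166 - 24/(-192))) - 35*272) = 363183 - 58352*(2*(-35*1/166 - 24*(-1/192))*(-50 + (-35*1/166 - 24*(-1/192))) - 9520) = 363183 - 58352*(2*(-35/166 + ⅛)*(-50 + (-35/166 + ⅛)) - 9520) = 363183 - 58352*(2*(-57/664)*(-50 - 57/664) - 9520) = 363183 - 58352*(2*(-57/664)*(-33257/664) - 9520) = 363183 - 58352*(1895649/220448 - 9520) = 363183 - 58352*(-2096769311/220448) = 363183 + 7646917677217/13778 = 7651921612591/13778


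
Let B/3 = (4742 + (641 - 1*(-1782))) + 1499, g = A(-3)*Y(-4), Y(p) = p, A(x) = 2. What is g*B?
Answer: -207936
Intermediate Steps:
g = -8 (g = 2*(-4) = -8)
B = 25992 (B = 3*((4742 + (641 - 1*(-1782))) + 1499) = 3*((4742 + (641 + 1782)) + 1499) = 3*((4742 + 2423) + 1499) = 3*(7165 + 1499) = 3*8664 = 25992)
g*B = -8*25992 = -207936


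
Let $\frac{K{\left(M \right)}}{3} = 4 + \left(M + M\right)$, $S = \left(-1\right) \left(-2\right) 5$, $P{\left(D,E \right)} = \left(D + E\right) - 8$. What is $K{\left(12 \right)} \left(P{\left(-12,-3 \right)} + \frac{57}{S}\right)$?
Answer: $- \frac{7266}{5} \approx -1453.2$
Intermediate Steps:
$P{\left(D,E \right)} = -8 + D + E$
$S = 10$ ($S = 2 \cdot 5 = 10$)
$K{\left(M \right)} = 12 + 6 M$ ($K{\left(M \right)} = 3 \left(4 + \left(M + M\right)\right) = 3 \left(4 + 2 M\right) = 12 + 6 M$)
$K{\left(12 \right)} \left(P{\left(-12,-3 \right)} + \frac{57}{S}\right) = \left(12 + 6 \cdot 12\right) \left(\left(-8 - 12 - 3\right) + \frac{57}{10}\right) = \left(12 + 72\right) \left(-23 + 57 \cdot \frac{1}{10}\right) = 84 \left(-23 + \frac{57}{10}\right) = 84 \left(- \frac{173}{10}\right) = - \frac{7266}{5}$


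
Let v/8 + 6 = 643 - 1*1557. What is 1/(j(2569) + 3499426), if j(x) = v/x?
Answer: 2569/8990018034 ≈ 2.8576e-7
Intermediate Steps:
v = -7360 (v = -48 + 8*(643 - 1*1557) = -48 + 8*(643 - 1557) = -48 + 8*(-914) = -48 - 7312 = -7360)
j(x) = -7360/x
1/(j(2569) + 3499426) = 1/(-7360/2569 + 3499426) = 1/(8990018034/2569) = 2569/8990018034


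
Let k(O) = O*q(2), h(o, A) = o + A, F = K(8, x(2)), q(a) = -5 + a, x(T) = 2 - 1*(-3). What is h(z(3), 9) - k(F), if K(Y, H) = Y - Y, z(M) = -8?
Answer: 1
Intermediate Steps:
x(T) = 5 (x(T) = 2 + 3 = 5)
K(Y, H) = 0
F = 0
h(o, A) = A + o
k(O) = -3*O (k(O) = O*(-5 + 2) = O*(-3) = -3*O)
h(z(3), 9) - k(F) = (9 - 8) - (-3)*0 = 1 - 1*0 = 1 + 0 = 1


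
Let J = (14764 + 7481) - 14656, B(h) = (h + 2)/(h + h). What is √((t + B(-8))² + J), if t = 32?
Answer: √552777/8 ≈ 92.936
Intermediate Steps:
B(h) = (2 + h)/(2*h) (B(h) = (2 + h)/((2*h)) = (2 + h)*(1/(2*h)) = (2 + h)/(2*h))
J = 7589 (J = 22245 - 14656 = 7589)
√((t + B(-8))² + J) = √((32 + (½)*(2 - 8)/(-8))² + 7589) = √((32 + (½)*(-⅛)*(-6))² + 7589) = √((32 + 3/8)² + 7589) = √((259/8)² + 7589) = √(67081/64 + 7589) = √(552777/64) = √552777/8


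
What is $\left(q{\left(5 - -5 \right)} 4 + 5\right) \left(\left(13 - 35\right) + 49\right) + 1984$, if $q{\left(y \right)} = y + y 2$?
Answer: $5359$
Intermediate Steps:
$q{\left(y \right)} = 3 y$ ($q{\left(y \right)} = y + 2 y = 3 y$)
$\left(q{\left(5 - -5 \right)} 4 + 5\right) \left(\left(13 - 35\right) + 49\right) + 1984 = \left(3 \left(5 - -5\right) 4 + 5\right) \left(\left(13 - 35\right) + 49\right) + 1984 = \left(3 \left(5 + 5\right) 4 + 5\right) \left(-22 + 49\right) + 1984 = \left(3 \cdot 10 \cdot 4 + 5\right) 27 + 1984 = \left(30 \cdot 4 + 5\right) 27 + 1984 = \left(120 + 5\right) 27 + 1984 = 125 \cdot 27 + 1984 = 3375 + 1984 = 5359$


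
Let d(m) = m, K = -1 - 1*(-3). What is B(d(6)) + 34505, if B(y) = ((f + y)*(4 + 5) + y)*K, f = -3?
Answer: 34571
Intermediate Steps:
K = 2 (K = -1 + 3 = 2)
B(y) = -54 + 20*y (B(y) = ((-3 + y)*(4 + 5) + y)*2 = ((-3 + y)*9 + y)*2 = ((-27 + 9*y) + y)*2 = (-27 + 10*y)*2 = -54 + 20*y)
B(d(6)) + 34505 = (-54 + 20*6) + 34505 = (-54 + 120) + 34505 = 66 + 34505 = 34571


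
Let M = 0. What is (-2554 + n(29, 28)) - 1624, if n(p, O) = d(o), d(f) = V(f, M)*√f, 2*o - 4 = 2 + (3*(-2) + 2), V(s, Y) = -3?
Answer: -4181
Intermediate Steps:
o = 1 (o = 2 + (2 + (3*(-2) + 2))/2 = 2 + (2 + (-6 + 2))/2 = 2 + (2 - 4)/2 = 2 + (½)*(-2) = 2 - 1 = 1)
d(f) = -3*√f
n(p, O) = -3 (n(p, O) = -3*√1 = -3*1 = -3)
(-2554 + n(29, 28)) - 1624 = (-2554 - 3) - 1624 = -2557 - 1624 = -4181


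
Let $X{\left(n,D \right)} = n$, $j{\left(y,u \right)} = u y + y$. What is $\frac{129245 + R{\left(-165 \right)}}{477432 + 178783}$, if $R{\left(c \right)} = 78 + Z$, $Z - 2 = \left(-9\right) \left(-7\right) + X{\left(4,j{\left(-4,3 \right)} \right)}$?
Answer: $\frac{129392}{656215} \approx 0.19718$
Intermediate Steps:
$j{\left(y,u \right)} = y + u y$
$Z = 69$ ($Z = 2 + \left(\left(-9\right) \left(-7\right) + 4\right) = 2 + \left(63 + 4\right) = 2 + 67 = 69$)
$R{\left(c \right)} = 147$ ($R{\left(c \right)} = 78 + 69 = 147$)
$\frac{129245 + R{\left(-165 \right)}}{477432 + 178783} = \frac{129245 + 147}{477432 + 178783} = \frac{129392}{656215}$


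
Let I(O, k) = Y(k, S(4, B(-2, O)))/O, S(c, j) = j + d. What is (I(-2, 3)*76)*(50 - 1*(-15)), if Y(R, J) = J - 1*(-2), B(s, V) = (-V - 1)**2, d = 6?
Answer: -22230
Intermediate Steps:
B(s, V) = (-1 - V)**2
S(c, j) = 6 + j (S(c, j) = j + 6 = 6 + j)
Y(R, J) = 2 + J (Y(R, J) = J + 2 = 2 + J)
I(O, k) = (8 + (1 + O)**2)/O (I(O, k) = (2 + (6 + (1 + O)**2))/O = (8 + (1 + O)**2)/O)
(I(-2, 3)*76)*(50 - 1*(-15)) = (((8 + (1 - 2)**2)/(-2))*76)*(50 - 1*(-15)) = (-(8 + (-1)**2)/2*76)*(50 + 15) = (-(8 + 1)/2*76)*65 = (-1/2*9*76)*65 = -9/2*76*65 = -342*65 = -22230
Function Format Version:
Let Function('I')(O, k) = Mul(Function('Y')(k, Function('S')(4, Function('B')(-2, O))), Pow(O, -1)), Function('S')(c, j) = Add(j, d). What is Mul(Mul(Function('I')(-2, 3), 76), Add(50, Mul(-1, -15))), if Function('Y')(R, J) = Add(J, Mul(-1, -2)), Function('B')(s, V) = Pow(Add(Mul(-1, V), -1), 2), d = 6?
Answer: -22230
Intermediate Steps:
Function('B')(s, V) = Pow(Add(-1, Mul(-1, V)), 2)
Function('S')(c, j) = Add(6, j) (Function('S')(c, j) = Add(j, 6) = Add(6, j))
Function('Y')(R, J) = Add(2, J) (Function('Y')(R, J) = Add(J, 2) = Add(2, J))
Function('I')(O, k) = Mul(Pow(O, -1), Add(8, Pow(Add(1, O), 2))) (Function('I')(O, k) = Mul(Add(2, Add(6, Pow(Add(1, O), 2))), Pow(O, -1)) = Mul(Add(8, Pow(Add(1, O), 2)), Pow(O, -1)) = Mul(Pow(O, -1), Add(8, Pow(Add(1, O), 2))))
Mul(Mul(Function('I')(-2, 3), 76), Add(50, Mul(-1, -15))) = Mul(Mul(Mul(Pow(-2, -1), Add(8, Pow(Add(1, -2), 2))), 76), Add(50, Mul(-1, -15))) = Mul(Mul(Mul(Rational(-1, 2), Add(8, Pow(-1, 2))), 76), Add(50, 15)) = Mul(Mul(Mul(Rational(-1, 2), Add(8, 1)), 76), 65) = Mul(Mul(Mul(Rational(-1, 2), 9), 76), 65) = Mul(Mul(Rational(-9, 2), 76), 65) = Mul(-342, 65) = -22230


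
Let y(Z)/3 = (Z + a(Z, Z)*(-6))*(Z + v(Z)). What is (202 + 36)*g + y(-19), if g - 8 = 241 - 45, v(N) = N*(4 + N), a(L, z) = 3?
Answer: 19026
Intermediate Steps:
g = 204 (g = 8 + (241 - 45) = 8 + 196 = 204)
y(Z) = 3*(-18 + Z)*(Z + Z*(4 + Z)) (y(Z) = 3*((Z + 3*(-6))*(Z + Z*(4 + Z))) = 3*((Z - 18)*(Z + Z*(4 + Z))) = 3*((-18 + Z)*(Z + Z*(4 + Z))) = 3*(-18 + Z)*(Z + Z*(4 + Z)))
(202 + 36)*g + y(-19) = (202 + 36)*204 + 3*(-19)*(-90 + (-19)**2 - 13*(-19)) = 238*204 + 3*(-19)*(-90 + 361 + 247) = 48552 + 3*(-19)*518 = 48552 - 29526 = 19026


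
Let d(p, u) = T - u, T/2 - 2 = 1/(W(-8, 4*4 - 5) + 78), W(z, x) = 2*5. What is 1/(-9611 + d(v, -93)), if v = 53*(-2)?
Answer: -44/418615 ≈ -0.00010511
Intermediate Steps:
v = -106
W(z, x) = 10
T = 177/44 (T = 4 + 2/(10 + 78) = 4 + 2/88 = 4 + 2*(1/88) = 4 + 1/44 = 177/44 ≈ 4.0227)
d(p, u) = 177/44 - u
1/(-9611 + d(v, -93)) = 1/(-9611 + (177/44 - 1*(-93))) = 1/(-9611 + (177/44 + 93)) = 1/(-9611 + 4269/44) = 1/(-418615/44) = -44/418615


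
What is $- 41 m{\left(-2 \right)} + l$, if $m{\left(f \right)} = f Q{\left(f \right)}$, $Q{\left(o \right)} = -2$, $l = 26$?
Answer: $-138$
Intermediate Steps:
$m{\left(f \right)} = - 2 f$ ($m{\left(f \right)} = f \left(-2\right) = - 2 f$)
$- 41 m{\left(-2 \right)} + l = - 41 \left(\left(-2\right) \left(-2\right)\right) + 26 = \left(-41\right) 4 + 26 = -164 + 26 = -138$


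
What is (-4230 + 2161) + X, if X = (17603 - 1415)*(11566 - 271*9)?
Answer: 147745807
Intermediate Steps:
X = 147747876 (X = 16188*(11566 - 2439) = 16188*9127 = 147747876)
(-4230 + 2161) + X = (-4230 + 2161) + 147747876 = -2069 + 147747876 = 147745807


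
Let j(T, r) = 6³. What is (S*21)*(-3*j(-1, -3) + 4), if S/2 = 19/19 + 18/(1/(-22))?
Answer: 10683960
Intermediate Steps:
j(T, r) = 216
S = -790 (S = 2*(19/19 + 18/(1/(-22))) = 2*(19*(1/19) + 18/(-1/22)) = 2*(1 + 18*(-22)) = 2*(1 - 396) = 2*(-395) = -790)
(S*21)*(-3*j(-1, -3) + 4) = (-790*21)*(-3*216 + 4) = -16590*(-648 + 4) = -16590*(-644) = 10683960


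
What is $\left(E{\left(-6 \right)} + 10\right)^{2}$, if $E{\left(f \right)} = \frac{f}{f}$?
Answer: $121$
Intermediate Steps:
$E{\left(f \right)} = 1$
$\left(E{\left(-6 \right)} + 10\right)^{2} = \left(1 + 10\right)^{2} = 11^{2} = 121$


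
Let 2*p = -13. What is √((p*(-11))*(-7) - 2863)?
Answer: 31*I*√14/2 ≈ 57.996*I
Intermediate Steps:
p = -13/2 (p = (½)*(-13) = -13/2 ≈ -6.5000)
√((p*(-11))*(-7) - 2863) = √(-13/2*(-11)*(-7) - 2863) = √((143/2)*(-7) - 2863) = √(-1001/2 - 2863) = √(-6727/2) = 31*I*√14/2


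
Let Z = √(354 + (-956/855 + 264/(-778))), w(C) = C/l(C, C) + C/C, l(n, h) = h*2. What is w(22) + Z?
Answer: 3/2 + √4333117357130/110865 ≈ 20.276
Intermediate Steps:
l(n, h) = 2*h
w(C) = 3/2 (w(C) = C/((2*C)) + C/C = C*(1/(2*C)) + 1 = ½ + 1 = 3/2)
Z = √4333117357130/110865 (Z = √(354 + (-956*1/855 + 264*(-1/778))) = √(354 + (-956/855 - 132/389)) = √(354 - 484744/332595) = √(117253886/332595) = √4333117357130/110865 ≈ 18.776)
w(22) + Z = 3/2 + √4333117357130/110865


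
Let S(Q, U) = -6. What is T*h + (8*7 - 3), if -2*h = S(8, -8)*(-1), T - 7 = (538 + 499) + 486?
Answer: -4537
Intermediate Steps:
T = 1530 (T = 7 + ((538 + 499) + 486) = 7 + (1037 + 486) = 7 + 1523 = 1530)
h = -3 (h = -(-3)*(-1) = -½*6 = -3)
T*h + (8*7 - 3) = 1530*(-3) + (8*7 - 3) = -4590 + (56 - 3) = -4590 + 53 = -4537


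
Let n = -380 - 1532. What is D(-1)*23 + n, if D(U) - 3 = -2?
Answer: -1889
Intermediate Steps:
n = -1912
D(U) = 1 (D(U) = 3 - 2 = 1)
D(-1)*23 + n = 1*23 - 1912 = 23 - 1912 = -1889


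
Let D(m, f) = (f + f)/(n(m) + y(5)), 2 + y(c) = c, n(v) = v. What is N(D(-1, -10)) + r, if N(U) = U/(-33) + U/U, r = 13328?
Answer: 439867/33 ≈ 13329.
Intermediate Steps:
y(c) = -2 + c
D(m, f) = 2*f/(3 + m) (D(m, f) = (f + f)/(m + (-2 + 5)) = (2*f)/(m + 3) = (2*f)/(3 + m) = 2*f/(3 + m))
N(U) = 1 - U/33 (N(U) = U*(-1/33) + 1 = -U/33 + 1 = 1 - U/33)
N(D(-1, -10)) + r = (1 - 2*(-10)/(33*(3 - 1))) + 13328 = (1 - 2*(-10)/(33*2)) + 13328 = (1 - 1/33*(-10)) + 13328 = (1 + 10/33) + 13328 = 43/33 + 13328 = 439867/33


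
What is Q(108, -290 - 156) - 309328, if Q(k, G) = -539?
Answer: -309867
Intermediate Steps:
Q(108, -290 - 156) - 309328 = -539 - 309328 = -309867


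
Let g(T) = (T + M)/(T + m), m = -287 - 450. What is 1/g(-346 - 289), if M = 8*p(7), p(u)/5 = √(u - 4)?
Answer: 174244/79685 + 10976*√3/79685 ≈ 2.4252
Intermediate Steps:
p(u) = 5*√(-4 + u) (p(u) = 5*√(u - 4) = 5*√(-4 + u))
m = -737
M = 40*√3 (M = 8*(5*√(-4 + 7)) = 8*(5*√3) = 40*√3 ≈ 69.282)
g(T) = (T + 40*√3)/(-737 + T) (g(T) = (T + 40*√3)/(T - 737) = (T + 40*√3)/(-737 + T))
1/g(-346 - 289) = 1/(((-346 - 289) + 40*√3)/(-737 + (-346 - 289))) = 1/((-635 + 40*√3)/(-737 - 635)) = 1/((-635 + 40*√3)/(-1372)) = 1/(-(-635 + 40*√3)/1372) = 1/(635/1372 - 10*√3/343)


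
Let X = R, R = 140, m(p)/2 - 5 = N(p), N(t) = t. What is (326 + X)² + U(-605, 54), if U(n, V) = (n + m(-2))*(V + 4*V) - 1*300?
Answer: 55126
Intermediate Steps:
m(p) = 10 + 2*p
X = 140
U(n, V) = -300 + 5*V*(6 + n) (U(n, V) = (n + (10 + 2*(-2)))*(V + 4*V) - 1*300 = (n + (10 - 4))*(5*V) - 300 = (n + 6)*(5*V) - 300 = (6 + n)*(5*V) - 300 = 5*V*(6 + n) - 300 = -300 + 5*V*(6 + n))
(326 + X)² + U(-605, 54) = (326 + 140)² + (-300 + 30*54 + 5*54*(-605)) = 466² + (-300 + 1620 - 163350) = 217156 - 162030 = 55126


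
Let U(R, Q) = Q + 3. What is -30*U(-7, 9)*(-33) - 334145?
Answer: -322265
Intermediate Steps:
U(R, Q) = 3 + Q
-30*U(-7, 9)*(-33) - 334145 = -30*(3 + 9)*(-33) - 334145 = -30*12*(-33) - 334145 = -360*(-33) - 334145 = 11880 - 334145 = -322265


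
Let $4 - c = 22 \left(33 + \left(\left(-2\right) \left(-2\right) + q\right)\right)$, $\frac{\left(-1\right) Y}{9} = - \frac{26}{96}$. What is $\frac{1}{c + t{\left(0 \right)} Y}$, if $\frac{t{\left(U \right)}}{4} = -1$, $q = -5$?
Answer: $- \frac{4}{2839} \approx -0.0014089$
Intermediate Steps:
$t{\left(U \right)} = -4$ ($t{\left(U \right)} = 4 \left(-1\right) = -4$)
$Y = \frac{39}{16}$ ($Y = - 9 \left(- \frac{26}{96}\right) = - 9 \left(\left(-26\right) \frac{1}{96}\right) = \left(-9\right) \left(- \frac{13}{48}\right) = \frac{39}{16} \approx 2.4375$)
$c = -700$ ($c = 4 - 22 \left(33 - 1\right) = 4 - 22 \cdot 32 = 4 - 704 = -700$)
$\frac{1}{c + t{\left(0 \right)} Y} = \frac{1}{-700 - \frac{39}{4}} = \frac{1}{- \frac{2839}{4}} = - \frac{4}{2839}$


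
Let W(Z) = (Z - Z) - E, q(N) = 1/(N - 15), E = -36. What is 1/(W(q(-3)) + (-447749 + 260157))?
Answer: -1/187556 ≈ -5.3317e-6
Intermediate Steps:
q(N) = 1/(-15 + N)
W(Z) = 36 (W(Z) = (Z - Z) - 1*(-36) = 0 + 36 = 36)
1/(W(q(-3)) + (-447749 + 260157)) = 1/(36 + (-447749 + 260157)) = 1/(36 - 187592) = 1/(-187556) = -1/187556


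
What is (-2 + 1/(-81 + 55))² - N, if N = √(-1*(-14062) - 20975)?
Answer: 2809/676 - I*√6913 ≈ 4.1553 - 83.144*I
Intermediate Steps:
N = I*√6913 (N = √(14062 - 20975) = √(-6913) = I*√6913 ≈ 83.144*I)
(-2 + 1/(-81 + 55))² - N = (-2 + 1/(-81 + 55))² - I*√6913 = (-2 + 1/(-26))² - I*√6913 = (-2 - 1/26)² - I*√6913 = (-53/26)² - I*√6913 = 2809/676 - I*√6913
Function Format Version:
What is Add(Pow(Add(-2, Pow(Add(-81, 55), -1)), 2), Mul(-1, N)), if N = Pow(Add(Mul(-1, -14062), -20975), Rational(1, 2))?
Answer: Add(Rational(2809, 676), Mul(-1, I, Pow(6913, Rational(1, 2)))) ≈ Add(4.1553, Mul(-83.144, I))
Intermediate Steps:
N = Mul(I, Pow(6913, Rational(1, 2))) (N = Pow(Add(14062, -20975), Rational(1, 2)) = Pow(-6913, Rational(1, 2)) = Mul(I, Pow(6913, Rational(1, 2))) ≈ Mul(83.144, I))
Add(Pow(Add(-2, Pow(Add(-81, 55), -1)), 2), Mul(-1, N)) = Add(Pow(Add(-2, Pow(Add(-81, 55), -1)), 2), Mul(-1, Mul(I, Pow(6913, Rational(1, 2))))) = Add(Pow(Add(-2, Pow(-26, -1)), 2), Mul(-1, I, Pow(6913, Rational(1, 2)))) = Add(Pow(Add(-2, Rational(-1, 26)), 2), Mul(-1, I, Pow(6913, Rational(1, 2)))) = Add(Pow(Rational(-53, 26), 2), Mul(-1, I, Pow(6913, Rational(1, 2)))) = Add(Rational(2809, 676), Mul(-1, I, Pow(6913, Rational(1, 2))))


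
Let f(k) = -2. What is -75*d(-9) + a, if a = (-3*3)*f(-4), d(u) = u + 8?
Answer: 93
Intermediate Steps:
d(u) = 8 + u
a = 18 (a = -3*3*(-2) = -9*(-2) = 18)
-75*d(-9) + a = -75*(8 - 9) + 18 = -75*(-1) + 18 = 75 + 18 = 93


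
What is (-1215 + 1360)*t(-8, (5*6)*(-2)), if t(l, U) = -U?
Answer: 8700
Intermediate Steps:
(-1215 + 1360)*t(-8, (5*6)*(-2)) = (-1215 + 1360)*(-5*6*(-2)) = 145*(-30*(-2)) = 145*(-1*(-60)) = 145*60 = 8700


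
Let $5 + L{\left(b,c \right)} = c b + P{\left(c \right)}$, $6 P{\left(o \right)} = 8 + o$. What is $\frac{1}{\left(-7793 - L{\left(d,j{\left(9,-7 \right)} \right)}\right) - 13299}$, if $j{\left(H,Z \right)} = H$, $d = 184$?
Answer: $- \frac{6}{136475} \approx -4.3964 \cdot 10^{-5}$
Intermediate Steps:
$P{\left(o \right)} = \frac{4}{3} + \frac{o}{6}$ ($P{\left(o \right)} = \frac{8 + o}{6} = \frac{4}{3} + \frac{o}{6}$)
$L{\left(b,c \right)} = - \frac{11}{3} + \frac{c}{6} + b c$ ($L{\left(b,c \right)} = -5 + \left(c b + \left(\frac{4}{3} + \frac{c}{6}\right)\right) = -5 + \left(b c + \left(\frac{4}{3} + \frac{c}{6}\right)\right) = -5 + \left(\frac{4}{3} + \frac{c}{6} + b c\right) = - \frac{11}{3} + \frac{c}{6} + b c$)
$\frac{1}{\left(-7793 - L{\left(d,j{\left(9,-7 \right)} \right)}\right) - 13299} = \frac{1}{\left(-7793 - \left(- \frac{11}{3} + \frac{1}{6} \cdot 9 + 184 \cdot 9\right)\right) - 13299} = \frac{1}{\left(-7793 - \left(- \frac{11}{3} + \frac{3}{2} + 1656\right)\right) - 13299} = \frac{1}{\left(-7793 - \frac{9923}{6}\right) - 13299} = \frac{1}{- \frac{56681}{6} - 13299} = \frac{1}{- \frac{136475}{6}} = - \frac{6}{136475}$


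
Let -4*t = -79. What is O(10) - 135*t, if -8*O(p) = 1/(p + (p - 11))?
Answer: -191971/72 ≈ -2666.3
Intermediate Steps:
t = 79/4 (t = -¼*(-79) = 79/4 ≈ 19.750)
O(p) = -1/(8*(-11 + 2*p)) (O(p) = -1/(8*(p + (p - 11))) = -1/(8*(p + (-11 + p))) = -1/(8*(-11 + 2*p)))
O(10) - 135*t = -1/(-88 + 16*10) - 135*79/4 = -1/(-88 + 160) - 10665/4 = -1/72 - 10665/4 = -191971/72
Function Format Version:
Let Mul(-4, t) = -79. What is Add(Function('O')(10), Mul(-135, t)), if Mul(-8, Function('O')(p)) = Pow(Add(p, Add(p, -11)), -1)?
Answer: Rational(-191971, 72) ≈ -2666.3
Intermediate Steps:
t = Rational(79, 4) (t = Mul(Rational(-1, 4), -79) = Rational(79, 4) ≈ 19.750)
Function('O')(p) = Mul(Rational(-1, 8), Pow(Add(-11, Mul(2, p)), -1)) (Function('O')(p) = Mul(Rational(-1, 8), Pow(Add(p, Add(p, -11)), -1)) = Mul(Rational(-1, 8), Pow(Add(p, Add(-11, p)), -1)) = Mul(Rational(-1, 8), Pow(Add(-11, Mul(2, p)), -1)))
Add(Function('O')(10), Mul(-135, t)) = Add(Mul(-1, Pow(Add(-88, Mul(16, 10)), -1)), Mul(-135, Rational(79, 4))) = Add(Mul(-1, Pow(Add(-88, 160), -1)), Rational(-10665, 4)) = Add(Mul(-1, Pow(72, -1)), Rational(-10665, 4)) = Add(Mul(-1, Rational(1, 72)), Rational(-10665, 4)) = Add(Rational(-1, 72), Rational(-10665, 4)) = Rational(-191971, 72)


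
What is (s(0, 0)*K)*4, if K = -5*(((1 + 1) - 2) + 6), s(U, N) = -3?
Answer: 360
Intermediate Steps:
K = -30 (K = -5*((2 - 2) + 6) = -5*(0 + 6) = -5*6 = -30)
(s(0, 0)*K)*4 = -3*(-30)*4 = 90*4 = 360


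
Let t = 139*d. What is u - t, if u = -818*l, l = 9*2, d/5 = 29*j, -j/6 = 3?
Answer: 348066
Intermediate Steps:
j = -18 (j = -6*3 = -18)
d = -2610 (d = 5*(29*(-18)) = 5*(-522) = -2610)
l = 18
t = -362790 (t = 139*(-2610) = -362790)
u = -14724 (u = -818*18 = -14724)
u - t = -14724 - 1*(-362790) = -14724 + 362790 = 348066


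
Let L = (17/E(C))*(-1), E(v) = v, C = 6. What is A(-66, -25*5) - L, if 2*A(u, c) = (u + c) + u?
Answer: -377/3 ≈ -125.67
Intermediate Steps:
A(u, c) = u + c/2 (A(u, c) = ((u + c) + u)/2 = ((c + u) + u)/2 = (c + 2*u)/2 = u + c/2)
L = -17/6 (L = (17/6)*(-1) = -17/6 ≈ -2.8333)
A(-66, -25*5) - L = (-66 + (-25*5)/2) - 1*(-17/6) = (-66 + (1/2)*(-125)) + 17/6 = (-66 - 125/2) + 17/6 = -257/2 + 17/6 = -377/3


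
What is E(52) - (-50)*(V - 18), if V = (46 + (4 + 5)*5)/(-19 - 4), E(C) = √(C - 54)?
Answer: -25250/23 + I*√2 ≈ -1097.8 + 1.4142*I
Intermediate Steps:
E(C) = √(-54 + C)
V = -91/23 (V = (46 + 9*5)/(-23) = (46 + 45)*(-1/23) = 91*(-1/23) = -91/23 ≈ -3.9565)
E(52) - (-50)*(V - 18) = √(-54 + 52) - (-50)*(-91/23 - 18) = √(-2) - (-50)*(-505)/23 = I*√2 - 1*25250/23 = I*√2 - 25250/23 = -25250/23 + I*√2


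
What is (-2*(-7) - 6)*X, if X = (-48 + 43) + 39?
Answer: 272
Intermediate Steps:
X = 34 (X = -5 + 39 = 34)
(-2*(-7) - 6)*X = (-2*(-7) - 6)*34 = (14 - 6)*34 = 8*34 = 272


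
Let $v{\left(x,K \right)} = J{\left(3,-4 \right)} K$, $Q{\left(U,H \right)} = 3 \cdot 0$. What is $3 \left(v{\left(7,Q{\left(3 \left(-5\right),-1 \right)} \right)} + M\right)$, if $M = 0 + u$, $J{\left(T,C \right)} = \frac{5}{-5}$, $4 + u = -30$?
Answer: $-102$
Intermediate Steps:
$u = -34$ ($u = -4 - 30 = -34$)
$J{\left(T,C \right)} = -1$ ($J{\left(T,C \right)} = 5 \left(- \frac{1}{5}\right) = -1$)
$Q{\left(U,H \right)} = 0$
$M = -34$ ($M = 0 - 34 = -34$)
$v{\left(x,K \right)} = - K$
$3 \left(v{\left(7,Q{\left(3 \left(-5\right),-1 \right)} \right)} + M\right) = 3 \left(\left(-1\right) 0 - 34\right) = 3 \left(0 - 34\right) = 3 \left(-34\right) = -102$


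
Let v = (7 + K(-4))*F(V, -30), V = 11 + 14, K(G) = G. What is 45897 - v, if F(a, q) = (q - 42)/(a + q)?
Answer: 229269/5 ≈ 45854.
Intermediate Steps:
V = 25
F(a, q) = (-42 + q)/(a + q)
v = 216/5 (v = (7 - 4)*((-42 - 30)/(25 - 30)) = 3*(-72/(-5)) = 3*(-1/5*(-72)) = 3*(72/5) = 216/5 ≈ 43.200)
45897 - v = 45897 - 1*216/5 = 45897 - 216/5 = 229269/5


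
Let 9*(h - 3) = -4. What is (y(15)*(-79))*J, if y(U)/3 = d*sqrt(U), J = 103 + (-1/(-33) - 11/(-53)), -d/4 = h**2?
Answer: 30183633332*sqrt(15)/47223 ≈ 2.4755e+6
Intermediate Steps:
h = 23/9 (h = 3 + (1/9)*(-4) = 3 - 4/9 = 23/9 ≈ 2.5556)
d = -2116/81 (d = -4*(23/9)**2 = -4*529/81 = -2116/81 ≈ -26.123)
J = 180563/1749 (J = 103 + (-1*(-1/33) - 11*(-1/53)) = 103 + (1/33 + 11/53) = 103 + 416/1749 = 180563/1749 ≈ 103.24)
y(U) = -2116*sqrt(U)/27 (y(U) = 3*(-2116*sqrt(U)/81) = -2116*sqrt(U)/27)
(y(15)*(-79))*J = (-2116*sqrt(15)/27*(-79))*(180563/1749) = (167164*sqrt(15)/27)*(180563/1749) = 30183633332*sqrt(15)/47223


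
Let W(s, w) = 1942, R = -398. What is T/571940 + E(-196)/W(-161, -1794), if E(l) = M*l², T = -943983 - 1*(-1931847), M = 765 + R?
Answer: 1008189111946/138838435 ≈ 7261.6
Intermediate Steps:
M = 367 (M = 765 - 398 = 367)
T = 987864 (T = -943983 + 1931847 = 987864)
E(l) = 367*l²
T/571940 + E(-196)/W(-161, -1794) = 987864/571940 + (367*(-196)²)/1942 = 987864*(1/571940) + (367*38416)*(1/1942) = 246966/142985 + 14098672*(1/1942) = 246966/142985 + 7049336/971 = 1008189111946/138838435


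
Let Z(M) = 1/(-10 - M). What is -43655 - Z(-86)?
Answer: -3317781/76 ≈ -43655.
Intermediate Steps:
-43655 - Z(-86) = -43655 - (-1)/(10 - 86) = -43655 - (-1)/(-76) = -43655 - (-1)*(-1)/76 = -43655 - 1*1/76 = -43655 - 1/76 = -3317781/76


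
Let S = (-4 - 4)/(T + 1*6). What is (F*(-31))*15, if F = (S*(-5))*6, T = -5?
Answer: -111600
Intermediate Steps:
S = -8 (S = (-4 - 4)/(-5 + 1*6) = -8/(-5 + 6) = -8/1 = -8*1 = -8)
F = 240 (F = -8*(-5)*6 = 40*6 = 240)
(F*(-31))*15 = (240*(-31))*15 = -7440*15 = -111600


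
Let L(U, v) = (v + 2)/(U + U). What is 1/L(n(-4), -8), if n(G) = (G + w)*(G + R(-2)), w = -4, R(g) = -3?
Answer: -56/3 ≈ -18.667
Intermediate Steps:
n(G) = (-4 + G)*(-3 + G) (n(G) = (G - 4)*(G - 3) = (-4 + G)*(-3 + G))
L(U, v) = (2 + v)/(2*U) (L(U, v) = (2 + v)/((2*U)) = (2 + v)*(1/(2*U)) = (2 + v)/(2*U))
1/L(n(-4), -8) = 1/((2 - 8)/(2*(12 + (-4)² - 7*(-4)))) = 1/((½)*(-6)/(12 + 16 + 28)) = 1/((½)*(-6)/56) = 1/((½)*(1/56)*(-6)) = 1/(-3/56) = -56/3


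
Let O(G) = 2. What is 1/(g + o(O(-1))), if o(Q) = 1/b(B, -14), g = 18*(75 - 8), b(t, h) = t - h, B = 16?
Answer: 30/36181 ≈ 0.00082916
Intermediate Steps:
g = 1206 (g = 18*67 = 1206)
o(Q) = 1/30 (o(Q) = 1/(16 - 1*(-14)) = 1/(16 + 14) = 1/30)
1/(g + o(O(-1))) = 1/(1206 + 1/30) = 1/(36181/30) = 30/36181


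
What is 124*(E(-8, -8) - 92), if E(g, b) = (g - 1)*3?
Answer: -14756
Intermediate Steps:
E(g, b) = -3 + 3*g (E(g, b) = (-1 + g)*3 = -3 + 3*g)
124*(E(-8, -8) - 92) = 124*((-3 + 3*(-8)) - 92) = 124*((-3 - 24) - 92) = 124*(-27 - 92) = 124*(-119) = -14756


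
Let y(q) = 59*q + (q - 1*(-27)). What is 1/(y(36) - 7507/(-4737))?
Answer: 4737/10367326 ≈ 0.00045692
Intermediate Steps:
y(q) = 27 + 60*q (y(q) = 59*q + (q + 27) = 59*q + (27 + q) = 27 + 60*q)
1/(y(36) - 7507/(-4737)) = 1/((27 + 60*36) - 7507/(-4737)) = 1/((27 + 2160) - 7507*(-1/4737)) = 1/(2187 + 7507/4737) = 1/(10367326/4737) = 4737/10367326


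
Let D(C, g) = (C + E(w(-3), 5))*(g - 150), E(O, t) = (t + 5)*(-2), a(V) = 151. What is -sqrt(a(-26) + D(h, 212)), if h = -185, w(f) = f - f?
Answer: -I*sqrt(12559) ≈ -112.07*I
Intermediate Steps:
w(f) = 0
E(O, t) = -10 - 2*t (E(O, t) = (5 + t)*(-2) = -10 - 2*t)
D(C, g) = (-150 + g)*(-20 + C) (D(C, g) = (C + (-10 - 2*5))*(g - 150) = (C + (-10 - 10))*(-150 + g) = (C - 20)*(-150 + g) = (-20 + C)*(-150 + g) = (-150 + g)*(-20 + C))
-sqrt(a(-26) + D(h, 212)) = -sqrt(151 + (3000 - 150*(-185) - 20*212 - 185*212)) = -sqrt(151 + (3000 + 27750 - 4240 - 39220)) = -sqrt(151 - 12710) = -sqrt(-12559) = -I*sqrt(12559)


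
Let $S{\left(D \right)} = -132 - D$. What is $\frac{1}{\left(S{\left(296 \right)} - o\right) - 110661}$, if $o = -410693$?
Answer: $\frac{1}{299604} \approx 3.3377 \cdot 10^{-6}$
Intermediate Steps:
$\frac{1}{\left(S{\left(296 \right)} - o\right) - 110661} = \frac{1}{\left(\left(-132 - 296\right) - -410693\right) - 110661} = \frac{1}{\left(\left(-132 - 296\right) + 410693\right) - 110661} = \frac{1}{\left(-428 + 410693\right) - 110661} = \frac{1}{410265 - 110661} = \frac{1}{299604}$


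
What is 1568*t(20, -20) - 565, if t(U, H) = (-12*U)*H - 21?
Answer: 7492907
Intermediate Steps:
t(U, H) = -21 - 12*H*U (t(U, H) = -12*H*U - 21 = -21 - 12*H*U)
1568*t(20, -20) - 565 = 1568*(-21 - 12*(-20)*20) - 565 = 1568*(-21 + 4800) - 565 = 1568*4779 - 565 = 7493472 - 565 = 7492907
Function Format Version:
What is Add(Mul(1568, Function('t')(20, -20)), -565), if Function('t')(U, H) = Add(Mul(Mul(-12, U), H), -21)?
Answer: 7492907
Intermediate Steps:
Function('t')(U, H) = Add(-21, Mul(-12, H, U)) (Function('t')(U, H) = Add(Mul(-12, H, U), -21) = Add(-21, Mul(-12, H, U)))
Add(Mul(1568, Function('t')(20, -20)), -565) = Add(Mul(1568, Add(-21, Mul(-12, -20, 20))), -565) = Add(Mul(1568, Add(-21, 4800)), -565) = Add(Mul(1568, 4779), -565) = Add(7493472, -565) = 7492907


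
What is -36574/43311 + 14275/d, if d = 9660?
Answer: 5887993/9297428 ≈ 0.63329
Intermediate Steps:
-36574/43311 + 14275/d = -36574/43311 + 14275/9660 = -36574*1/43311 + 14275*(1/9660) = -36574/43311 + 2855/1932 = 5887993/9297428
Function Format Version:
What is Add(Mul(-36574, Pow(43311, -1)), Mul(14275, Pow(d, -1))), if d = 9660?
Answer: Rational(5887993, 9297428) ≈ 0.63329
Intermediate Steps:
Add(Mul(-36574, Pow(43311, -1)), Mul(14275, Pow(d, -1))) = Add(Mul(-36574, Pow(43311, -1)), Mul(14275, Pow(9660, -1))) = Add(Mul(-36574, Rational(1, 43311)), Mul(14275, Rational(1, 9660))) = Add(Rational(-36574, 43311), Rational(2855, 1932)) = Rational(5887993, 9297428)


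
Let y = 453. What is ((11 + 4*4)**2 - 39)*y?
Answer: 312570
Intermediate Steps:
((11 + 4*4)**2 - 39)*y = ((11 + 4*4)**2 - 39)*453 = ((11 + 16)**2 - 39)*453 = (27**2 - 39)*453 = (729 - 39)*453 = 690*453 = 312570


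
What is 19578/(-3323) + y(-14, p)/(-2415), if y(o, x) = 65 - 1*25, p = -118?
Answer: -9482758/1605009 ≈ -5.9082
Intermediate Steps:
y(o, x) = 40 (y(o, x) = 65 - 25 = 40)
19578/(-3323) + y(-14, p)/(-2415) = 19578/(-3323) + 40/(-2415) = 19578*(-1/3323) + 40*(-1/2415) = -19578/3323 - 8/483 = -9482758/1605009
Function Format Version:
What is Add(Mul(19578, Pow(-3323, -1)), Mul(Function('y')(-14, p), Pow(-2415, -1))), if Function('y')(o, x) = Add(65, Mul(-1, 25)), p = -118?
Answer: Rational(-9482758, 1605009) ≈ -5.9082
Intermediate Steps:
Function('y')(o, x) = 40 (Function('y')(o, x) = Add(65, -25) = 40)
Add(Mul(19578, Pow(-3323, -1)), Mul(Function('y')(-14, p), Pow(-2415, -1))) = Add(Mul(19578, Pow(-3323, -1)), Mul(40, Pow(-2415, -1))) = Add(Mul(19578, Rational(-1, 3323)), Mul(40, Rational(-1, 2415))) = Add(Rational(-19578, 3323), Rational(-8, 483)) = Rational(-9482758, 1605009)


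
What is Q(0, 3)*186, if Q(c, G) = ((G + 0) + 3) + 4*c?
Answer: 1116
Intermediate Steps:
Q(c, G) = 3 + G + 4*c (Q(c, G) = (G + 3) + 4*c = (3 + G) + 4*c = 3 + G + 4*c)
Q(0, 3)*186 = (3 + 3 + 4*0)*186 = (3 + 3 + 0)*186 = 6*186 = 1116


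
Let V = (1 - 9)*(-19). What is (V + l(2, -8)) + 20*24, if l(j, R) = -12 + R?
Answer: 612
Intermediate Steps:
V = 152 (V = -8*(-19) = 152)
(V + l(2, -8)) + 20*24 = (152 + (-12 - 8)) + 20*24 = (152 - 20) + 480 = 132 + 480 = 612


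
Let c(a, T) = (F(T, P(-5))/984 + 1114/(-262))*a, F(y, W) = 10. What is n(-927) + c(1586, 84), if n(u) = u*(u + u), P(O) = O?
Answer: 55168675231/32226 ≈ 1.7119e+6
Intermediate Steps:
n(u) = 2*u**2 (n(u) = u*(2*u) = 2*u**2)
c(a, T) = -273389*a/64452 (c(a, T) = (10/984 + 1114/(-262))*a = (10*(1/984) + 1114*(-1/262))*a = (5/492 - 557/131)*a = -273389*a/64452)
n(-927) + c(1586, 84) = 2*(-927)**2 - 273389/64452*1586 = 2*859329 - 216797477/32226 = 1718658 - 216797477/32226 = 55168675231/32226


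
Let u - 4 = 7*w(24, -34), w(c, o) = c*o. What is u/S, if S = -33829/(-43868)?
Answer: -250398544/33829 ≈ -7401.9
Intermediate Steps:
S = 33829/43868 (S = -33829*(-1/43868) = 33829/43868 ≈ 0.77115)
u = -5708 (u = 4 + 7*(24*(-34)) = 4 + 7*(-816) = 4 - 5712 = -5708)
u/S = -5708/33829/43868 = -5708*43868/33829 = -250398544/33829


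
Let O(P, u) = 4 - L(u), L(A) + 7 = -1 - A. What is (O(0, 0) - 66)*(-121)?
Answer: 6534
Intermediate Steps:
L(A) = -8 - A (L(A) = -7 + (-1 - A) = -8 - A)
O(P, u) = 12 + u (O(P, u) = 4 - (-8 - u) = 4 + (8 + u) = 12 + u)
(O(0, 0) - 66)*(-121) = ((12 + 0) - 66)*(-121) = (12 - 66)*(-121) = -54*(-121) = 6534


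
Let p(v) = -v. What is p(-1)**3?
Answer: 1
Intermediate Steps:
p(-1)**3 = (-1*(-1))**3 = 1**3 = 1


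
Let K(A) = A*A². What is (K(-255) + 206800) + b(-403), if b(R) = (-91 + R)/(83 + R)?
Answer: -2619931753/160 ≈ -1.6375e+7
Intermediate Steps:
b(R) = (-91 + R)/(83 + R)
K(A) = A³
(K(-255) + 206800) + b(-403) = ((-255)³ + 206800) + (-91 - 403)/(83 - 403) = (-16581375 + 206800) - 494/(-320) = -16374575 - 1/320*(-494) = -16374575 + 247/160 = -2619931753/160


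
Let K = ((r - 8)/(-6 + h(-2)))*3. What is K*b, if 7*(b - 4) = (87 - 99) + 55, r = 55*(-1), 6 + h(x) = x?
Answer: 1917/14 ≈ 136.93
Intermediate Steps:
h(x) = -6 + x
r = -55
b = 71/7 (b = 4 + ((87 - 99) + 55)/7 = 4 + (-12 + 55)/7 = 4 + (1/7)*43 = 4 + 43/7 = 71/7 ≈ 10.143)
K = 27/2 (K = ((-55 - 8)/(-6 + (-6 - 2)))*3 = -63/(-6 - 8)*3 = -63/(-14)*3 = -63*(-1/14)*3 = (9/2)*3 = 27/2 ≈ 13.500)
K*b = (27/2)*(71/7) = 1917/14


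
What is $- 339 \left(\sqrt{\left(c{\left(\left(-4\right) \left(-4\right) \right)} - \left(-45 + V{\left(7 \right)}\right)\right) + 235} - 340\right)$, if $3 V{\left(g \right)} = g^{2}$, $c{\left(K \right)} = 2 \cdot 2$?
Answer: $115260 - 113 \sqrt{2409} \approx 1.0971 \cdot 10^{5}$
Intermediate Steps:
$c{\left(K \right)} = 4$
$V{\left(g \right)} = \frac{g^{2}}{3}$
$- 339 \left(\sqrt{\left(c{\left(\left(-4\right) \left(-4\right) \right)} - \left(-45 + V{\left(7 \right)}\right)\right) + 235} - 340\right) = - 339 \left(\sqrt{\left(4 + \left(45 - \frac{7^{2}}{3}\right)\right) + 235} - 340\right) = - 339 \left(\sqrt{\left(4 + \left(45 - \frac{1}{3} \cdot 49\right)\right) + 235} - 340\right) = - 339 \left(\sqrt{\left(4 + \left(45 - \frac{49}{3}\right)\right) + 235} - 340\right) = - 339 \left(\sqrt{\left(4 + \frac{86}{3}\right) + 235} - 340\right) = - 339 \left(\sqrt{\frac{98}{3} + 235} - 340\right) = - 339 \left(\sqrt{\frac{803}{3}} - 340\right) = - 339 \left(\frac{\sqrt{2409}}{3} - 340\right) = - 339 \left(-340 + \frac{\sqrt{2409}}{3}\right) = 115260 - 113 \sqrt{2409}$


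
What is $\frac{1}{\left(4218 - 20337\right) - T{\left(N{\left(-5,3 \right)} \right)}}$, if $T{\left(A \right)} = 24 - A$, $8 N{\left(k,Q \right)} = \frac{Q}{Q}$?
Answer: $- \frac{8}{129143} \approx -6.1947 \cdot 10^{-5}$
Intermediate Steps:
$N{\left(k,Q \right)} = \frac{1}{8}$ ($N{\left(k,Q \right)} = \frac{Q \frac{1}{Q}}{8} = \frac{1}{8} \cdot 1 = \frac{1}{8}$)
$\frac{1}{\left(4218 - 20337\right) - T{\left(N{\left(-5,3 \right)} \right)}} = \frac{1}{\left(4218 - 20337\right) - \left(24 - \frac{1}{8}\right)} = \frac{1}{-16119 - \left(24 - \frac{1}{8}\right)} = \frac{1}{-16119 - \frac{191}{8}} = \frac{1}{- \frac{129143}{8}} = - \frac{8}{129143}$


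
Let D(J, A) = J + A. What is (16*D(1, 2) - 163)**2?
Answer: 13225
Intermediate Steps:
D(J, A) = A + J
(16*D(1, 2) - 163)**2 = (16*(2 + 1) - 163)**2 = (16*3 - 163)**2 = (48 - 163)**2 = (-115)**2 = 13225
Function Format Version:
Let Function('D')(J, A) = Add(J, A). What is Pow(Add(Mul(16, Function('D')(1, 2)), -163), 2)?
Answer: 13225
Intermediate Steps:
Function('D')(J, A) = Add(A, J)
Pow(Add(Mul(16, Function('D')(1, 2)), -163), 2) = Pow(Add(Mul(16, Add(2, 1)), -163), 2) = Pow(Add(Mul(16, 3), -163), 2) = Pow(Add(48, -163), 2) = Pow(-115, 2) = 13225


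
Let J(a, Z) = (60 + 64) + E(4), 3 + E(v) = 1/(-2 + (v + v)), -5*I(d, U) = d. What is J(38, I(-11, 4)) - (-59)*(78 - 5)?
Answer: 26569/6 ≈ 4428.2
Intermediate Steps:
I(d, U) = -d/5
E(v) = -3 + 1/(-2 + 2*v) (E(v) = -3 + 1/(-2 + (v + v)) = -3 + 1/(-2 + 2*v))
J(a, Z) = 727/6 (J(a, Z) = (60 + 64) + (7 - 6*4)/(2*(-1 + 4)) = 124 + (1/2)*(7 - 24)/3 = 124 + (1/2)*(1/3)*(-17) = 124 - 17/6 = 727/6)
J(38, I(-11, 4)) - (-59)*(78 - 5) = 727/6 - (-59)*(78 - 5) = 727/6 - (-59)*73 = 727/6 - 1*(-4307) = 727/6 + 4307 = 26569/6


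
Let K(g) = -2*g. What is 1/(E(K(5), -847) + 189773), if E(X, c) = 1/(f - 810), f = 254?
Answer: 556/105513787 ≈ 5.2695e-6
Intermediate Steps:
E(X, c) = -1/556 (E(X, c) = 1/(254 - 810) = 1/(-556) = -1/556)
1/(E(K(5), -847) + 189773) = 1/(-1/556 + 189773) = 1/(105513787/556) = 556/105513787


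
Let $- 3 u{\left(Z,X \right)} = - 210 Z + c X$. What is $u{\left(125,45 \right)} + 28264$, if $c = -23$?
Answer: $37359$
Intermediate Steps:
$u{\left(Z,X \right)} = 70 Z + \frac{23 X}{3}$ ($u{\left(Z,X \right)} = - \frac{- 210 Z - 23 X}{3} = 70 Z + \frac{23 X}{3}$)
$u{\left(125,45 \right)} + 28264 = \left(70 \cdot 125 + \frac{23}{3} \cdot 45\right) + 28264 = \left(8750 + 345\right) + 28264 = 9095 + 28264 = 37359$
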